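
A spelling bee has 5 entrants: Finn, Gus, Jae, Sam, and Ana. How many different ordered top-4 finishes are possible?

120

There are 5 choices for 1st place, 4 for 2nd, and so on down to 2 for position 4.
That gives 5 × 4 × 3 × 2 = 120.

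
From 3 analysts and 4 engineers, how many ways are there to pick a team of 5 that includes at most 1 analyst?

3

Split by how many analysts are chosen (0 through 1).
Sum: C(3,0)·C(4,5) + C(3,1)·C(4,4) = 0 + 3 = 3.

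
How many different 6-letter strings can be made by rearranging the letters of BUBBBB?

6

The 6 letters of BUBBBB have repeats: B appearing 5 times.
The number of distinct arrangements is 6!/(5!) = 720/120 = 6.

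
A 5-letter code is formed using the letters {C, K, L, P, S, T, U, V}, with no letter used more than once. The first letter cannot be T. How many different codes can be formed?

The first letter has 8−1 = 7 choices (anything except T).
The remaining 4 letters are filled from the other 7 symbols without repetition: 7 × 6 × 5 × 4 = 840.
Total: 7 × 840 = 5880.

5880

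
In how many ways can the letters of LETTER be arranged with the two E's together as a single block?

Treat the 2 copies of E as a single block. The multiset to arrange is then {EE, L, R, T, T}, 5 items in all.
That gives (5)!/(2!) = 60 arrangements.

60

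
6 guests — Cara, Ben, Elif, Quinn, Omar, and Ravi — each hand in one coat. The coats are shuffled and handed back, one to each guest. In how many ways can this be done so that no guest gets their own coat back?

265

Let Aᵢ be the assignments in which guest i gets their own coat. We want the size of the complement of A₁∪…∪A_6.
By inclusion–exclusion this is Σ_{j=0}^{6} (−1)^j C(6,j)·(6−j)!.
Computing: 720 − 720 + 360 − 120 + 30 − 6 + 1 = 265.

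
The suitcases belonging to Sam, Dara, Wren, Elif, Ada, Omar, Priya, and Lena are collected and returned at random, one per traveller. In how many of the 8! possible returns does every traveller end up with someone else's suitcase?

14833

Count assignments avoiding every fixed point. For any j of the 8 travellers fixed to their own suitcase, the other 8−j can be arranged in (8−j)! ways.
By inclusion–exclusion this is Σ_{j=0}^{8} (−1)^j C(8,j)·(8−j)!.
Computing: 40320 − 40320 + 20160 − 6720 + 1680 − 336 + 56 − 8 + 1 = 14833.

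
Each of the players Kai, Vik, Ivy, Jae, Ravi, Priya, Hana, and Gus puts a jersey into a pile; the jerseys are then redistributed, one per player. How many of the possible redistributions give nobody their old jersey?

14833

Let Aᵢ be the assignments in which player i gets their old jersey. We want the size of the complement of A₁∪…∪A_8.
By inclusion–exclusion this is Σ_{j=0}^{8} (−1)^j C(8,j)·(8−j)!.
Computing: 40320 − 40320 + 20160 − 6720 + 1680 − 336 + 56 − 8 + 1 = 14833.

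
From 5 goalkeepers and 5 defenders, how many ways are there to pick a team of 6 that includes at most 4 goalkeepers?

Split by how many goalkeepers are chosen (0 through 4).
Sum: C(5,0)·C(5,6) + C(5,1)·C(5,5) + C(5,2)·C(5,4) + C(5,3)·C(5,3) + C(5,4)·C(5,2) = 0 + 5 + 50 + 100 + 50 = 205.

205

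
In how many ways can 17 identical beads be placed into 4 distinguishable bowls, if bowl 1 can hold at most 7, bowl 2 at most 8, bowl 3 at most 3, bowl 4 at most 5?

By stars and bars, unrestricted non-negative solutions to x_1+…+x_4 = 17 number C(17+3,3) = 1140.
Subtract solutions that violate a single cap (substitute x_i' = x_i − (cap_i+1)): x_1 ≥ 8 gives C(12,3) = 220; x_2 ≥ 9 gives C(11,3) = 165; x_3 ≥ 4 gives C(16,3) = 560; x_4 ≥ 6 gives C(14,3) = 364. Together 1309.
Add back pairs where two caps are both exceeded: 1 + 56 + 20 + 35 + 10 + 120 = 242.
By inclusion–exclusion the count is 1140 − 1309 + 242 = 73.

73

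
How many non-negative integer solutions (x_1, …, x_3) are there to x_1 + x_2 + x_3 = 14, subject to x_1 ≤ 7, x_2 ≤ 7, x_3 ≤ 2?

6

Ignoring the caps, the number of non-negative solutions to x_1+…+x_3 = 14 is C(16,2) = 120.
Subtract solutions that violate a single cap (substitute x_i' = x_i − (cap_i+1)): x_1 ≥ 8 gives C(8,2) = 28; x_2 ≥ 8 gives C(8,2) = 28; x_3 ≥ 3 gives C(13,2) = 78. Together 134.
Add back pairs where two caps are both exceeded: 0 + 10 + 10 = 20.
By inclusion–exclusion the count is 120 − 134 + 20 = 6.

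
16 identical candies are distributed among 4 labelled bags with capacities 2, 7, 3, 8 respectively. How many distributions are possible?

Without the upper bounds there are C(19,3) = 969 ways to split 16 among 4 bags.
Subtract solutions that violate a single cap (substitute x_i' = x_i − (cap_i+1)): x_1 ≥ 3 gives C(16,3) = 560; x_2 ≥ 8 gives C(11,3) = 165; x_3 ≥ 4 gives C(15,3) = 455; x_4 ≥ 9 gives C(10,3) = 120. Together 1300.
Add back pairs where two caps are both exceeded: 56 + 220 + 35 + 35 + 0 + 20 = 366.
Subtract triples: 4 + 0 + 1 + 0 = 5.
By inclusion–exclusion the count is 969 − 1300 + 366 − 5 = 30.

30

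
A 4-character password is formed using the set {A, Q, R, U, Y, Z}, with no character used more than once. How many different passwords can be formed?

360

This is a permutation of 4 out of 6: P(6,4) = 6!/2!.
That product is 6 × 5 × 4 × 3 = 360.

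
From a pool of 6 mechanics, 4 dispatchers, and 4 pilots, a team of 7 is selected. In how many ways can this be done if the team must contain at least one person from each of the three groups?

3184

Unrestricted: C(14,7) = 3432 ways to pick any 7 of the 14.
Selections missing a whole group: no mechanics → C(8,7) = 8; no dispatchers → C(10,7) = 120; no pilots → C(10,7) = 120.
Add back selections omitting two groups (i.e. drawn from a single group): C(6,7) + C(4,7) + C(4,7) = 0.
By inclusion–exclusion: 3432 − 248 + 0 = 3184.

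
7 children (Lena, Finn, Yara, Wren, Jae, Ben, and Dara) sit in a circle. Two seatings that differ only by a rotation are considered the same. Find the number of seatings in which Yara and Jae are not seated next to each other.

All circular seatings of 7 people number (6)! = 720.
Those with Yara next to Jae: fuse the pair into one unit and seat 6 units around a circle — 2·(5)! = 240.
Subtracting, 720 − 240 = 480.

480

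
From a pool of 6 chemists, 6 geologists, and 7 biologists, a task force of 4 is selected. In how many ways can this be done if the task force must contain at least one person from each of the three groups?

2016

Unrestricted: C(19,4) = 3876 ways to pick any 4 of the 19.
Subtract selections that omit an entire group: no chemists → C(13,4) = 715; no geologists → C(13,4) = 715; no biologists → C(12,4) = 495.
Add back selections omitting two groups (i.e. drawn from a single group): C(6,4) + C(6,4) + C(7,4) = 65.
By inclusion–exclusion: 3876 − 1925 + 65 = 2016.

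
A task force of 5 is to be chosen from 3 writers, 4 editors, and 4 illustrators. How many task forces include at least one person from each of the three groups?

364

With no constraint there are C(11,5) = 462 possible selections.
Subtract selections that omit an entire group: no writers → C(8,5) = 56; no editors → C(7,5) = 21; no illustrators → C(7,5) = 21.
Add back selections omitting two groups (i.e. drawn from a single group): C(3,5) + C(4,5) + C(4,5) = 0.
By inclusion–exclusion: 462 − 98 + 0 = 364.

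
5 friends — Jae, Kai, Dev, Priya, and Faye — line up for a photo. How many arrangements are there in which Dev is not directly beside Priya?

72

There are 5! = 120 arrangements in all. If Dev and Priya are adjacent, merging them into one block gives 2·(4)! = 48 arrangements.
Complementary counting: 120 − 48 = 72.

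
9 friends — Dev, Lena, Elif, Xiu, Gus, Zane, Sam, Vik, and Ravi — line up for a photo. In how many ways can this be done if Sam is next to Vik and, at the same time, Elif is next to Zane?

20160

Treat {Sam,Vik} as one block (2 orders) and {Elif,Zane} as another (2 orders).
That leaves 7 units to arrange: 2 × 2 × 7! = 4 × 5040 = 20160.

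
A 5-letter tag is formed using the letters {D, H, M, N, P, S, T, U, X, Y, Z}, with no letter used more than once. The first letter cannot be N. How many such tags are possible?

The first letter has 11−1 = 10 choices (anything except N).
The remaining 4 letters are filled from the other 10 symbols without repetition: 10 × 9 × 8 × 7 = 5040.
Total: 10 × 5040 = 50400.

50400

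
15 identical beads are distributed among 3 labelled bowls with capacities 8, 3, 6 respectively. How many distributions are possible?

Without the upper bounds there are C(17,2) = 136 ways to split 15 among 3 bowls.
Subtract solutions that violate a single cap (substitute x_i' = x_i − (cap_i+1)): x_1 ≥ 9 gives C(8,2) = 28; x_2 ≥ 4 gives C(13,2) = 78; x_3 ≥ 7 gives C(10,2) = 45. Together 151.
Add back pairs where two caps are both exceeded: 6 + 0 + 15 = 21.
By inclusion–exclusion the count is 136 − 151 + 21 = 6.

6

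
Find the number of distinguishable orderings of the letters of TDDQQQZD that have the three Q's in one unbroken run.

120

Treat the 3 copies of Q as a single block. The multiset to arrange is then {QQQ, D, D, D, T, Z}, 6 items in all.
That gives (6)!/(3!) = 120 arrangements.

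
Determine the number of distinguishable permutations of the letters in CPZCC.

20

Letter multiplicities in CPZCC: C×3, P×1, Z×1.
So there are 5! / (3!) = 20 distinguishable arrangements.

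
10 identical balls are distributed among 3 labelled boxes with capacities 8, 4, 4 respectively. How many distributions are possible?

22

By stars and bars, unrestricted non-negative solutions to x_1+…+x_3 = 10 number C(10+2,2) = 66.
Subtract solutions that violate a single cap (substitute x_i' = x_i − (cap_i+1)): x_1 ≥ 9 gives C(3,2) = 3; x_2 ≥ 5 gives C(7,2) = 21; x_3 ≥ 5 gives C(7,2) = 21. Together 45.
Add back pairs where two caps are both exceeded: 0 + 0 + 1 = 1.
By inclusion–exclusion the count is 66 − 45 + 1 = 22.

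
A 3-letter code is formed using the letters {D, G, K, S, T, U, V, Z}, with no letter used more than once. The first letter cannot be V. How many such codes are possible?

294

The first letter has 8−1 = 7 choices (anything except V).
The remaining 2 letters are filled from the other 7 symbols without repetition: 7 × 6 = 42.
Total: 7 × 42 = 294.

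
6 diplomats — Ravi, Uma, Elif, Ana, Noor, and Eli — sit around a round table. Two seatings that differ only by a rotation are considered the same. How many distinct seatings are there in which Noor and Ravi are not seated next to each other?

All circular seatings of 6 people number (5)! = 120.
Those with Noor next to Ravi: fuse the pair into one unit and seat 5 units around a circle — 2·(4)! = 48.
Subtracting, 120 − 48 = 72.

72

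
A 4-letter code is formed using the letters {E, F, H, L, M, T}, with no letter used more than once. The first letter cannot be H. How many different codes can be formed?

The first letter has 6−1 = 5 choices (anything except H).
The remaining 3 letters are filled from the other 5 symbols without repetition: 5 × 4 × 3 = 60.
Total: 5 × 60 = 300.

300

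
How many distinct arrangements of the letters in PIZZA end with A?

Fix A in the last position and arrange the remaining 4 letters.
Those 4 letters have Z appearing twice, giving (4)!/(2!) = 12.

12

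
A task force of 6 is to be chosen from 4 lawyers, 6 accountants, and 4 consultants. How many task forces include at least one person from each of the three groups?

Total 6-person selections from all 14: C(14,6) = 3003.
Subtract selections that omit an entire group: no lawyers → C(10,6) = 210; no accountants → C(8,6) = 28; no consultants → C(10,6) = 210.
Add back selections omitting two groups (i.e. drawn from a single group): C(4,6) + C(6,6) + C(4,6) = 1.
By inclusion–exclusion: 3003 − 448 + 1 = 2556.

2556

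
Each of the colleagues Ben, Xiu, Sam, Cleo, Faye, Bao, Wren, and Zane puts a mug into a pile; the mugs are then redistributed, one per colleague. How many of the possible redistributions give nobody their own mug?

Count assignments avoiding every fixed point. For any j of the 8 colleagues fixed to their own mug, the other 8−j can be arranged in (8−j)! ways.
By inclusion–exclusion this is Σ_{j=0}^{8} (−1)^j C(8,j)·(8−j)!.
Computing: 40320 − 40320 + 20160 − 6720 + 1680 − 336 + 56 − 8 + 1 = 14833.

14833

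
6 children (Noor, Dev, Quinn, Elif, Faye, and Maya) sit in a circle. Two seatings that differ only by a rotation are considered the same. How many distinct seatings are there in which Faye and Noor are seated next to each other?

Glue Faye and Noor into a block (2 internal orders). Seating 5 units around a circle gives (4)! arrangements.
So 2 × (4)! = 2 × 24 = 48.

48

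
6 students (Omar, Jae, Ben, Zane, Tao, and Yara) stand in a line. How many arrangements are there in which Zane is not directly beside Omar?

There are 6! = 720 arrangements in all. If Zane and Omar are adjacent, merging them into one block gives 2·(5)! = 240 arrangements.
So 720 − 240 = 480 arrangements keep them apart.

480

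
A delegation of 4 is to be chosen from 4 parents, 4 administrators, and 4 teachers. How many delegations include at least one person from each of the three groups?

288

With no constraint there are C(12,4) = 495 possible selections.
Selections missing a whole group: no parents → C(8,4) = 70; no administrators → C(8,4) = 70; no teachers → C(8,4) = 70.
Add back selections omitting two groups (i.e. drawn from a single group): C(4,4) + C(4,4) + C(4,4) = 3.
By inclusion–exclusion: 495 − 210 + 3 = 288.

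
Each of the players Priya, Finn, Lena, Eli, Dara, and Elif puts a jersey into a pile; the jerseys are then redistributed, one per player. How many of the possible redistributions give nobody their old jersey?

265

Let Aᵢ be the assignments in which player i gets their old jersey. We want the size of the complement of A₁∪…∪A_6.
By inclusion–exclusion this is Σ_{j=0}^{6} (−1)^j C(6,j)·(6−j)!.
Computing: 720 − 720 + 360 − 120 + 30 − 6 + 1 = 265.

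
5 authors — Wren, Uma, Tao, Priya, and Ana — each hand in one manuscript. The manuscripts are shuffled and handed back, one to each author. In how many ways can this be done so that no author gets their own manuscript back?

44

This is the derangement count D_5: permutations of 5 items with no fixed point.
By inclusion–exclusion this is Σ_{j=0}^{5} (−1)^j C(5,j)·(5−j)!.
Computing: 120 − 120 + 60 − 20 + 5 − 1 = 44.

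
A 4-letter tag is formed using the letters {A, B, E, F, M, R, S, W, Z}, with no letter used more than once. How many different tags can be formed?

With no repetition, fill the 4 letters in order: 9 choices, then 8, down to 6.
9 × 8 × 7 × 6 = 3024.

3024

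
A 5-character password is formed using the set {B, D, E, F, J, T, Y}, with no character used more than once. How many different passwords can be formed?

2520

This is a permutation of 5 out of 7: P(7,5) = 7!/2!.
7 × 6 × 5 × 4 × 3 = 2520.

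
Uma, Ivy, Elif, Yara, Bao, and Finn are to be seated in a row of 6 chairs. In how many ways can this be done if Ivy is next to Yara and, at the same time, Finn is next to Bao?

Treat {Ivy,Yara} as one block (2 orders) and {Finn,Bao} as another (2 orders).
That leaves 4 units to arrange: 2 × 2 × 4! = 4 × 24 = 96.

96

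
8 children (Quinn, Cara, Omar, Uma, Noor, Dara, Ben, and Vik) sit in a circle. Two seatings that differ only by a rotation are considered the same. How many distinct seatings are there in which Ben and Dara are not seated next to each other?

Without the restriction there are (7)! = 5040 seatings.
Those with Ben next to Dara: fuse the pair into one unit and seat 7 units around a circle — 2·(6)! = 1440.
Subtracting, 5040 − 1440 = 3600.

3600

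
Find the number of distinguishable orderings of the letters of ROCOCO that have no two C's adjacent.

Total arrangements of ROCOCO: 6!/(3!·2!) = 60.
If the two C's are adjacent, glue them into one block, leaving 5 items to arrange: (5)!/(3!) = 20 ways.
Subtracting, 60 − 20 = 40 arrangements keep the C's apart.

40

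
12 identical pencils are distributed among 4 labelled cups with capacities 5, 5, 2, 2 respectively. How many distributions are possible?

By stars and bars, unrestricted non-negative solutions to x_1+…+x_4 = 12 number C(12+3,3) = 455.
Subtract solutions that violate a single cap (substitute x_i' = x_i − (cap_i+1)): x_1 ≥ 6 gives C(9,3) = 84; x_2 ≥ 6 gives C(9,3) = 84; x_3 ≥ 3 gives C(12,3) = 220; x_4 ≥ 3 gives C(12,3) = 220. Together 608.
Add back pairs where two caps are both exceeded: 1 + 20 + 20 + 20 + 20 + 84 = 165.
Subtract triples: 0 + 0 + 1 + 1 = 2.
By inclusion–exclusion the count is 455 − 608 + 165 − 2 = 10.

10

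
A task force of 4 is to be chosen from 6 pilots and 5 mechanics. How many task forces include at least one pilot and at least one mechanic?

310

Total 4-person selections from all 11: C(11,4) = 330.
Subtract selections that omit an entire group: no pilots → C(5,4) = 5; no mechanics → C(6,4) = 15.
Both groups omitted at once is impossible, so 330 − 20 = 310.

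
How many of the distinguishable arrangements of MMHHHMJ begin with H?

60

Fix H in the first position and arrange the remaining 6 letters.
Those 6 letters have H appearing twice and M appearing 3 times, giving (6)!/(3!·2!) = 60.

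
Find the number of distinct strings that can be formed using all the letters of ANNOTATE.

Letter multiplicities in ANNOTATE: A×2, E×1, N×2, O×1, T×2.
Dividing 8! = 40320 by 2!·2!·2! = 8 for the repeated letters gives 5040.

5040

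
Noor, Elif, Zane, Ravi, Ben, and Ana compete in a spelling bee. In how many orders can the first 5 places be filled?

There are 6 choices for 1st place, 5 for 2nd, and so on down to 2 for position 5.
That gives 6 × 5 × 4 × 3 × 2 = 720.

720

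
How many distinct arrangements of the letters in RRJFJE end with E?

Fix E in the last position and arrange the remaining 5 letters.
Those 5 letters have J appearing twice and R appearing twice, giving (5)!/(2!·2!) = 30.

30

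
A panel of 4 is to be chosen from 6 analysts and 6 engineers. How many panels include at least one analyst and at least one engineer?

465

Total 4-person selections from all 12: C(12,4) = 495.
Selections missing a whole group: no analysts → C(6,4) = 15; no engineers → C(6,4) = 15.
Both groups omitted at once is impossible, so 495 − 30 = 465.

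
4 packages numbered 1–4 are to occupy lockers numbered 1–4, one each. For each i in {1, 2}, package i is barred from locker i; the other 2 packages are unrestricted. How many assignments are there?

14

Let Aᵢ (for i ∈ {1, 2}) be the placements that put package i in its forbidden locker. Any j of these fix j positions, leaving (4−j)! ways to fill the rest, and there are C(2,j) ways to pick which j.
By inclusion–exclusion, the number of valid placements is Σ_{j=0}^{2} (−1)^j C(2,j)·(4−j)!.
Computing: 24 − 12 + 2 = 14.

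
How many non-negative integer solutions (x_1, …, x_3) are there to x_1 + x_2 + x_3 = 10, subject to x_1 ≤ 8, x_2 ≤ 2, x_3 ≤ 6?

Ignoring the caps, the number of non-negative solutions to x_1+…+x_3 = 10 is C(12,2) = 66.
Subtract solutions that violate a single cap (substitute x_i' = x_i − (cap_i+1)): x_1 ≥ 9 gives C(3,2) = 3; x_2 ≥ 3 gives C(9,2) = 36; x_3 ≥ 7 gives C(5,2) = 10. Together 49.
Add back pairs where two caps are both exceeded: 0 + 0 + 1 = 1.
By inclusion–exclusion the count is 66 − 49 + 1 = 18.

18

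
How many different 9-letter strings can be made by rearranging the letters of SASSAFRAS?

2520

SASSAFRAS has 9 letters with A appearing 3 times and S appearing 4 times.
Dividing 9! = 362880 by 4!·3! = 144 for the repeated letters gives 2520.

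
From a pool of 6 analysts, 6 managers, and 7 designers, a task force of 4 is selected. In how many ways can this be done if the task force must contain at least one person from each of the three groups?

Unrestricted: C(19,4) = 3876 ways to pick any 4 of the 19.
Selections missing a whole group: no analysts → C(13,4) = 715; no managers → C(13,4) = 715; no designers → C(12,4) = 495.
Add back selections omitting two groups (i.e. drawn from a single group): C(6,4) + C(6,4) + C(7,4) = 65.
By inclusion–exclusion: 3876 − 1925 + 65 = 2016.

2016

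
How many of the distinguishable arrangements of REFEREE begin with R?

Fix R in the first position and arrange the remaining 6 letters.
Those 6 letters have E appearing 4 times, giving (6)!/(4!) = 30.

30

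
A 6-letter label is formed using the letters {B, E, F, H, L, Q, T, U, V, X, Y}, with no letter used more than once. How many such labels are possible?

332640

This is a permutation of 6 out of 11: P(11,6) = 11!/5!.
11 × 10 × 9 × 8 × 7 × 6 = 332640.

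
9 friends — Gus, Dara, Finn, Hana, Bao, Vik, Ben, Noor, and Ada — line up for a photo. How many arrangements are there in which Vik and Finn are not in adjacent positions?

Of the 9! = 362880 arrangements, those with Vik and Finn adjacent number 2 × 8! = 80640 (treat the pair as a block with 2 internal orders).
Complementary counting: 362880 − 80640 = 282240.

282240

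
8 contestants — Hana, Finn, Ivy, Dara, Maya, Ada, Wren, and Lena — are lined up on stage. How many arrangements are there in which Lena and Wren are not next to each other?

30240

There are 8! = 40320 arrangements in all. If Lena and Wren are adjacent, merging them into one block gives 2·(7)! = 10080 arrangements.
Complementary counting: 40320 − 10080 = 30240.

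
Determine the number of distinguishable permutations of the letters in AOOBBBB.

105

The 7 letters of AOOBBBB have repeats: B appearing 4 times and O appearing twice.
The number of distinct arrangements is 7!/(4!·2!) = 5040/48 = 105.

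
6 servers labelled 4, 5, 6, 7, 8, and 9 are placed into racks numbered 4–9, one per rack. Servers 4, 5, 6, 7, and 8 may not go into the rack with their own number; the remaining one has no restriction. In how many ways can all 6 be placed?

309

Let Aᵢ (for 4 ≤ i ≤ 8) be the placements that put server i in its forbidden rack. Any j of these fix j positions, leaving (6−j)! ways to fill the rest, and there are C(5,j) ways to pick which j.
By inclusion–exclusion, the number of valid placements is Σ_{j=0}^{5} (−1)^j C(5,j)·(6−j)!.
Computing: 720 − 600 + 240 − 60 + 10 − 1 = 309.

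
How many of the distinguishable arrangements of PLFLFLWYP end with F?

3360

With the last slot taken by F, it remains to arrange the other 8 letters (PLLFLWYP).
Those 8 letters have L appearing 3 times and P appearing twice, giving (8)!/(3!·2!) = 3360.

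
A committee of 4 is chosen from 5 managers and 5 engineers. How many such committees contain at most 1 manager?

55

Split by how many managers are chosen (0 through 1).
Sum: C(5,0)·C(5,4) + C(5,1)·C(5,3) = 5 + 50 = 55.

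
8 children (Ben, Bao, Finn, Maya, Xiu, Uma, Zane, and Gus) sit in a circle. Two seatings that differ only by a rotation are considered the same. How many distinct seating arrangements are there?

Around a circle, 8 distinct people have 8!/8 = (7)! = 5040 rotationally distinct seatings.

5040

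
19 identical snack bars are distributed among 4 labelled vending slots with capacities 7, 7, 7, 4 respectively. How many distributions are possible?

Without the upper bounds there are C(22,3) = 1540 ways to split 19 among 4 vending slots.
Subtract solutions that violate a single cap (substitute x_i' = x_i − (cap_i+1)): x_1 ≥ 8 gives C(14,3) = 364; x_2 ≥ 8 gives C(14,3) = 364; x_3 ≥ 8 gives C(14,3) = 364; x_4 ≥ 5 gives C(17,3) = 680. Together 1772.
Add back pairs where two caps are both exceeded: 20 + 20 + 84 + 20 + 84 + 84 = 312.
By inclusion–exclusion the count is 1540 − 1772 + 312 = 80.

80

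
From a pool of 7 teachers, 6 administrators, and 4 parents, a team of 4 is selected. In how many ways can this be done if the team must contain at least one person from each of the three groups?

1176

Total 4-person selections from all 17: C(17,4) = 2380.
Subtract selections that omit an entire group: no teachers → C(10,4) = 210; no administrators → C(11,4) = 330; no parents → C(13,4) = 715.
Add back selections omitting two groups (i.e. drawn from a single group): C(7,4) + C(6,4) + C(4,4) = 51.
By inclusion–exclusion: 2380 − 1255 + 51 = 1176.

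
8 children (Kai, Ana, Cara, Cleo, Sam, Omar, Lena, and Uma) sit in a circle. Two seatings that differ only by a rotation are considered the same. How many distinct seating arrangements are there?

5040

Seat Kai anywhere (absorbing the rotational symmetry), then permute the other 7: (7)! = 5040.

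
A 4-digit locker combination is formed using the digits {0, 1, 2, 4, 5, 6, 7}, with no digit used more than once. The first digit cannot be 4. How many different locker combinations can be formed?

720

The first digit has 7−1 = 6 choices (anything except 4).
The remaining 3 digits are filled from the other 6 symbols without repetition: 6 × 5 × 4 = 120.
Total: 6 × 120 = 720.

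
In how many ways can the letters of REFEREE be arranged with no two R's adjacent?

75

Total arrangements of REFEREE: 7!/(4!·2!) = 105.
If the two R's are adjacent, glue them into one block, leaving 6 items to arrange: (6)!/(4!) = 30 ways.
Hence 105 − 30 = 75.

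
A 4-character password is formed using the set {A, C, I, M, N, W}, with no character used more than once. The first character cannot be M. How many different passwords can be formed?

The first character has 6−1 = 5 choices (anything except M).
The remaining 3 characters are filled from the other 5 symbols without repetition: 5 × 4 × 3 = 60.
Total: 5 × 60 = 300.

300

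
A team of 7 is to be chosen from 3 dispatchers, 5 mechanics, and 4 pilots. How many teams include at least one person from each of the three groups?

747

Total 7-person selections from all 12: C(12,7) = 792.
Subtract selections that omit an entire group: no dispatchers → C(9,7) = 36; no mechanics → C(7,7) = 1; no pilots → C(8,7) = 8.
Add back selections omitting two groups (i.e. drawn from a single group): C(3,7) + C(5,7) + C(4,7) = 0.
By inclusion–exclusion: 792 − 45 + 0 = 747.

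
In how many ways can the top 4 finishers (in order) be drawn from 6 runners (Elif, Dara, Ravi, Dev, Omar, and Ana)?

There are 6 choices for 1st place, 5 for 2nd, and so on down to 3 for position 4.
That gives 6 × 5 × 4 × 3 = 360.

360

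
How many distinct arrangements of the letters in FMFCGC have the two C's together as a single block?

Treat the 2 copies of C as a single block. The multiset to arrange is then {CC, F, F, G, M}, 5 items in all.
That gives (5)!/(2!) = 60 arrangements.

60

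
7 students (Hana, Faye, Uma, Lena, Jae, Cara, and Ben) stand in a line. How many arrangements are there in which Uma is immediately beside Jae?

1440

Treat {Uma, Jae} as a single unit. There are 6 units to order, and the pair itself can be ordered 2 ways.
That gives 2 × 6! = 2 × 720 = 1440.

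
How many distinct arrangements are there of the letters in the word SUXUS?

30

The 5 letters of SUXUS have repeats: S appearing twice and U appearing twice.
Dividing 5! = 120 by 2!·2! = 4 for the repeated letters gives 30.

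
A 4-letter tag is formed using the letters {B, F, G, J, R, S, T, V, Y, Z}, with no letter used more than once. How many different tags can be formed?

5040

This is a permutation of 4 out of 10: P(10,4) = 10!/6!.
That product is 10 × 9 × 8 × 7 = 5040.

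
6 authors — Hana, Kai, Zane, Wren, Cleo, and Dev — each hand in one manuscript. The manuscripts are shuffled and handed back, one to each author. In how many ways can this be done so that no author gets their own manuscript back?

Count assignments avoiding every fixed point. For any j of the 6 authors fixed to their own manuscript, the other 6−j can be arranged in (6−j)! ways.
By inclusion–exclusion this is Σ_{j=0}^{6} (−1)^j C(6,j)·(6−j)!.
Computing: 720 − 720 + 360 − 120 + 30 − 6 + 1 = 265.

265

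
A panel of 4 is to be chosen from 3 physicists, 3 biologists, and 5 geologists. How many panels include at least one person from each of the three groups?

180

Unrestricted: C(11,4) = 330 ways to pick any 4 of the 11.
Selections missing a whole group: no physicists → C(8,4) = 70; no biologists → C(8,4) = 70; no geologists → C(6,4) = 15.
Add back selections omitting two groups (i.e. drawn from a single group): C(3,4) + C(3,4) + C(5,4) = 5.
By inclusion–exclusion: 330 − 155 + 5 = 180.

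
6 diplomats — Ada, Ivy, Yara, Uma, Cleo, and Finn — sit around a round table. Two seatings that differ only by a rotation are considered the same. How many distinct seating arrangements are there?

Fix one person's seat to break rotational symmetry; the remaining 5 people can be arranged in (5)! = 120 ways.

120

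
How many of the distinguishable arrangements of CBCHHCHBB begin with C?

560

With the first slot taken by C, it remains to arrange the other 8 letters (BCHHCHBB).
Those 8 letters have B appearing 3 times, C appearing twice, and H appearing 3 times, giving (8)!/(3!·3!·2!) = 560.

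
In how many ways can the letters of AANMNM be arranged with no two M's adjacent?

60

There are 6!/(2!·2!·2!) = 90 arrangements of AANMNM in total.
If the two M's are adjacent, glue them into one block, leaving 5 items to arrange: (5)!/(2!·2!) = 30 ways.
Subtracting, 90 − 30 = 60 arrangements keep the M's apart.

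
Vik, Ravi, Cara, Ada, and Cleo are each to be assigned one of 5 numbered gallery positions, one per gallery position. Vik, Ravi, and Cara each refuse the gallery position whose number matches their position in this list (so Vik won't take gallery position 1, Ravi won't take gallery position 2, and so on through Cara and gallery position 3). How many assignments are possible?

Let Aᵢ (for i ∈ {1, 2, 3}) be the placements that put person i in their forbidden gallery position. Any j of these fix j positions, leaving (5−j)! ways to fill the rest, and there are C(3,j) ways to pick which j.
By inclusion–exclusion, the number of valid placements is Σ_{j=0}^{3} (−1)^j C(3,j)·(5−j)!.
Computing: 120 − 72 + 18 − 2 = 64.

64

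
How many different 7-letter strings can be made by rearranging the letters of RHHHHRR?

35

The 7 letters of RHHHHRR have repeats: H appearing 4 times and R appearing 3 times.
So there are 7! / (4!·3!) = 35 distinguishable arrangements.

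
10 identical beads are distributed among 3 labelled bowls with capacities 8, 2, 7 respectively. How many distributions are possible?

21

Without the upper bounds there are C(12,2) = 66 ways to split 10 among 3 bowls.
Subtract solutions that violate a single cap (substitute x_i' = x_i − (cap_i+1)): x_1 ≥ 9 gives C(3,2) = 3; x_2 ≥ 3 gives C(9,2) = 36; x_3 ≥ 8 gives C(4,2) = 6. Together 45.
No two caps can be exceeded simultaneously, so the pair terms are all 0.
By inclusion–exclusion the count is 66 − 45 + 0 = 21.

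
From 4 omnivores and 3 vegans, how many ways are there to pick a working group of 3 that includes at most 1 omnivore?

Split by how many omnivores are chosen (0 through 1).
Sum: C(4,0)·C(3,3) + C(4,1)·C(3,2) = 1 + 12 = 13.

13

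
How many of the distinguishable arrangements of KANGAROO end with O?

Fix O in the last position and arrange the remaining 7 letters.
Those 7 letters have A appearing twice, giving (7)!/(2!) = 2520.

2520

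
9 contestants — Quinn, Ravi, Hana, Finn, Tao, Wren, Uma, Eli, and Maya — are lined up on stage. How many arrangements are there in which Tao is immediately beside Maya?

80640

Glue Tao and Maya into one block (2 internal orders), leaving 8 units to arrange in a row.
So the count is 2·(8)! = 80640.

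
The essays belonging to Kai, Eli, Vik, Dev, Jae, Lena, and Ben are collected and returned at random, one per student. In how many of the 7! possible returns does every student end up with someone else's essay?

1854

Count assignments avoiding every fixed point. For any j of the 7 students fixed to their own essay, the other 7−j can be arranged in (7−j)! ways.
By inclusion–exclusion this is Σ_{j=0}^{7} (−1)^j C(7,j)·(7−j)!.
Computing: 5040 − 5040 + 2520 − 840 + 210 − 42 + 7 − 1 = 1854.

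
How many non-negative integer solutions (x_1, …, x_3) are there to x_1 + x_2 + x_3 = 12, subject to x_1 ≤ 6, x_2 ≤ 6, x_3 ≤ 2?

Ignoring the caps, the number of non-negative solutions to x_1+…+x_3 = 12 is C(14,2) = 91.
Subtract solutions that violate a single cap (substitute x_i' = x_i − (cap_i+1)): x_1 ≥ 7 gives C(7,2) = 21; x_2 ≥ 7 gives C(7,2) = 21; x_3 ≥ 3 gives C(11,2) = 55. Together 97.
Add back pairs where two caps are both exceeded: 0 + 6 + 6 = 12.
By inclusion–exclusion the count is 91 − 97 + 12 = 6.

6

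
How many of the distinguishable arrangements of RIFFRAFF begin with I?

105

With the first slot taken by I, it remains to arrange the other 7 letters (RFFRAFF).
Those 7 letters have F appearing 4 times and R appearing twice, giving (7)!/(4!·2!) = 105.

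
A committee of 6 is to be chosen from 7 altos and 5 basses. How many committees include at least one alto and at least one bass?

Unrestricted: C(12,6) = 924 ways to pick any 6 of the 12.
Subtract selections that omit an entire group: no altos → C(5,6) = 0; no basses → C(7,6) = 7.
Both groups omitted at once is impossible, so 924 − 7 = 917.

917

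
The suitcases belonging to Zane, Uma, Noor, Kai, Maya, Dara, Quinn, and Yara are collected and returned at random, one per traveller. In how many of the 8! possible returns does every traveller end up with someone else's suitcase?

This is the derangement count D_8: permutations of 8 items with no fixed point.
By inclusion–exclusion this is Σ_{j=0}^{8} (−1)^j C(8,j)·(8−j)!.
Computing: 40320 − 40320 + 20160 − 6720 + 1680 − 336 + 56 − 8 + 1 = 14833.

14833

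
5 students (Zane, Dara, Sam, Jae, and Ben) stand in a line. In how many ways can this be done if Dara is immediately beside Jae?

48

Treat {Dara, Jae} as a single unit. There are 4 units to order, and the pair itself can be ordered 2 ways.
That gives 2 × 4! = 2 × 24 = 48.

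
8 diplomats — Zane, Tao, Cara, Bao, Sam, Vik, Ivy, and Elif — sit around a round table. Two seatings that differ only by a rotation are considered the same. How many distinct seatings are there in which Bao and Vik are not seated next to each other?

All circular seatings of 8 people number (7)! = 5040.
Those with Bao next to Vik: fuse the pair into one unit and seat 7 units around a circle — 2·(6)! = 1440.
Subtracting, 5040 − 1440 = 3600.

3600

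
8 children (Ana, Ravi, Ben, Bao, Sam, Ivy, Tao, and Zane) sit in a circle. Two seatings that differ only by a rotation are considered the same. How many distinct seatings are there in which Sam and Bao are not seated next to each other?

All circular seatings of 8 people number (7)! = 5040.
Seatings with Sam beside Bao: treat them as a block with 2 internal orders, giving 2 × (6)! = 1440.
Subtracting, 5040 − 1440 = 3600.

3600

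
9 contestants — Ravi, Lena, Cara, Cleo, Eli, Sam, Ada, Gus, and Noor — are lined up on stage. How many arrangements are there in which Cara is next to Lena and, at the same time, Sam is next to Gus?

20160

Treat {Cara,Lena} as one block (2 orders) and {Sam,Gus} as another (2 orders).
That leaves 7 units to arrange: 2 × 2 × 7! = 4 × 5040 = 20160.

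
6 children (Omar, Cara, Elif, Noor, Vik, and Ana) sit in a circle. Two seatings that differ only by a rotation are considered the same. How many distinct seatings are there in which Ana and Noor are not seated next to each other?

Without the restriction there are (5)! = 120 seatings.
Seatings with Ana beside Noor: treat them as a block with 2 internal orders, giving 2 × (4)! = 48.
Subtracting, 120 − 48 = 72.

72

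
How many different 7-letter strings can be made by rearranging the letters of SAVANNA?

The 7 letters of SAVANNA have repeats: A appearing 3 times and N appearing twice.
So there are 7! / (3!·2!) = 420 distinguishable arrangements.

420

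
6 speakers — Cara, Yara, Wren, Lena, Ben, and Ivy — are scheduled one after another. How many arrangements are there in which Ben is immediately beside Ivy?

240

Place the 4 others and the Ben-Ivy pair as 5 objects in a line; the pair has 2 internal arrangements.
So the count is 2·(5)! = 240.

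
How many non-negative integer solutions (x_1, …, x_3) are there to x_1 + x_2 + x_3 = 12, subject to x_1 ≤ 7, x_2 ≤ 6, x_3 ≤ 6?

34

By stars and bars, unrestricted non-negative solutions to x_1+…+x_3 = 12 number C(12+2,2) = 91.
Subtract solutions that violate a single cap (substitute x_i' = x_i − (cap_i+1)): x_1 ≥ 8 gives C(6,2) = 15; x_2 ≥ 7 gives C(7,2) = 21; x_3 ≥ 7 gives C(7,2) = 21. Together 57.
No two caps can be exceeded simultaneously, so the pair terms are all 0.
By inclusion–exclusion the count is 91 − 57 + 0 = 34.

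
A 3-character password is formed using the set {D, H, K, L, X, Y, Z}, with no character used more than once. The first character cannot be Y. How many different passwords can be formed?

180

The first character has 7−1 = 6 choices (anything except Y).
The remaining 2 characters are filled from the other 6 symbols without repetition: 6 × 5 = 30.
Total: 6 × 30 = 180.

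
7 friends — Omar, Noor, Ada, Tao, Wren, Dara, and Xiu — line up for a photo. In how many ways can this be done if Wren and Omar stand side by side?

Place the 5 others and the Wren-Omar pair as 6 objects in a line; the pair has 2 internal arrangements.
That gives 2 × 6! = 2 × 720 = 1440.

1440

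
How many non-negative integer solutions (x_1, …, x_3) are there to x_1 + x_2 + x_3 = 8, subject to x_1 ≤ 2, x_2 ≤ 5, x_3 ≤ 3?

6

Ignoring the caps, the number of non-negative solutions to x_1+…+x_3 = 8 is C(10,2) = 45.
Subtract solutions that violate a single cap (substitute x_i' = x_i − (cap_i+1)): x_1 ≥ 3 gives C(7,2) = 21; x_2 ≥ 6 gives C(4,2) = 6; x_3 ≥ 4 gives C(6,2) = 15. Together 42.
Add back pairs where two caps are both exceeded: 0 + 3 + 0 = 3.
By inclusion–exclusion the count is 45 − 42 + 3 = 6.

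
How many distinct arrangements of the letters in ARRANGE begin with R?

360

Fix R in the first position and arrange the remaining 6 letters.
Those 6 letters have A appearing twice, giving (6)!/(2!) = 360.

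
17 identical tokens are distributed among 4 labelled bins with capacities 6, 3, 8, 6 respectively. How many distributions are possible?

Ignoring the caps, the number of non-negative solutions to x_1+…+x_4 = 17 is C(20,3) = 1140.
Subtract solutions that violate a single cap (substitute x_i' = x_i − (cap_i+1)): x_1 ≥ 7 gives C(13,3) = 286; x_2 ≥ 4 gives C(16,3) = 560; x_3 ≥ 9 gives C(11,3) = 165; x_4 ≥ 7 gives C(13,3) = 286. Together 1297.
Add back pairs where two caps are both exceeded: 84 + 4 + 20 + 35 + 84 + 4 = 231.
By inclusion–exclusion the count is 1140 − 1297 + 231 = 74.

74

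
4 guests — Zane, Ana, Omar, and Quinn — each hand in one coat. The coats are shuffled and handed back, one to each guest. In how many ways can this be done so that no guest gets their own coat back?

Let Aᵢ be the assignments in which guest i gets their own coat. We want the size of the complement of A₁∪…∪A_4.
By inclusion–exclusion this is Σ_{j=0}^{4} (−1)^j C(4,j)·(4−j)!.
Computing: 24 − 24 + 12 − 4 + 1 = 9.

9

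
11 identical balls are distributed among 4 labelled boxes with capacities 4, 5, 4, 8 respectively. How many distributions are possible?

Without the upper bounds there are C(14,3) = 364 ways to split 11 among 4 boxes.
Subtract solutions that violate a single cap (substitute x_i' = x_i − (cap_i+1)): x_1 ≥ 5 gives C(9,3) = 84; x_2 ≥ 6 gives C(8,3) = 56; x_3 ≥ 5 gives C(9,3) = 84; x_4 ≥ 9 gives C(5,3) = 10. Together 234.
Add back pairs where two caps are both exceeded: 1 + 4 + 0 + 1 + 0 + 0 = 6.
By inclusion–exclusion the count is 364 − 234 + 6 = 136.

136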